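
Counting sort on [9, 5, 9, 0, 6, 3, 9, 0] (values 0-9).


Input: [9, 5, 9, 0, 6, 3, 9, 0]
Counts: [2, 0, 0, 1, 0, 1, 1, 0, 0, 3]

Sorted: [0, 0, 3, 5, 6, 9, 9, 9]


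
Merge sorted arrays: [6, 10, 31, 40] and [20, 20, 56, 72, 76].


Take 6 from A
Take 10 from A
Take 20 from B
Take 20 from B
Take 31 from A
Take 40 from A

Merged: [6, 10, 20, 20, 31, 40, 56, 72, 76]


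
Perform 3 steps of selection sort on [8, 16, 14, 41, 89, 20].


Initial: [8, 16, 14, 41, 89, 20]
Step 1: min=8 at 0
  Swap: [8, 16, 14, 41, 89, 20]
Step 2: min=14 at 2
  Swap: [8, 14, 16, 41, 89, 20]
Step 3: min=16 at 2
  Swap: [8, 14, 16, 41, 89, 20]

After 3 steps: [8, 14, 16, 41, 89, 20]


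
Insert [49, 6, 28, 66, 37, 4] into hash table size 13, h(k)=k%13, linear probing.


Insert 49: h=10 -> slot 10
Insert 6: h=6 -> slot 6
Insert 28: h=2 -> slot 2
Insert 66: h=1 -> slot 1
Insert 37: h=11 -> slot 11
Insert 4: h=4 -> slot 4

Table: [None, 66, 28, None, 4, None, 6, None, None, None, 49, 37, None]


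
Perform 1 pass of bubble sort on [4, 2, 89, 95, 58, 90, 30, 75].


Initial: [4, 2, 89, 95, 58, 90, 30, 75]
Pass 1: [2, 4, 89, 58, 90, 30, 75, 95] (5 swaps)

After 1 pass: [2, 4, 89, 58, 90, 30, 75, 95]


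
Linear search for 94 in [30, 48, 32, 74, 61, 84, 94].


i=0: 30!=94
i=1: 48!=94
i=2: 32!=94
i=3: 74!=94
i=4: 61!=94
i=5: 84!=94
i=6: 94==94 found!

Found at 6, 7 comps


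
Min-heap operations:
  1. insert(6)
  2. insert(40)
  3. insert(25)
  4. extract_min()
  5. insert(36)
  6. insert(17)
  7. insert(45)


insert(6) -> [6]
insert(40) -> [6, 40]
insert(25) -> [6, 40, 25]
extract_min()->6, [25, 40]
insert(36) -> [25, 40, 36]
insert(17) -> [17, 25, 36, 40]
insert(45) -> [17, 25, 36, 40, 45]

Final heap: [17, 25, 36, 40, 45]


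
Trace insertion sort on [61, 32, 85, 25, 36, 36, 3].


Initial: [61, 32, 85, 25, 36, 36, 3]
Insert 32: [32, 61, 85, 25, 36, 36, 3]
Insert 85: [32, 61, 85, 25, 36, 36, 3]
Insert 25: [25, 32, 61, 85, 36, 36, 3]
Insert 36: [25, 32, 36, 61, 85, 36, 3]
Insert 36: [25, 32, 36, 36, 61, 85, 3]
Insert 3: [3, 25, 32, 36, 36, 61, 85]

Sorted: [3, 25, 32, 36, 36, 61, 85]


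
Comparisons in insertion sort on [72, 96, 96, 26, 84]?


Algorithm: insertion sort
Input: [72, 96, 96, 26, 84]
Sorted: [26, 72, 84, 96, 96]

8


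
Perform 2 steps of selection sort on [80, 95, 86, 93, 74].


Initial: [80, 95, 86, 93, 74]
Step 1: min=74 at 4
  Swap: [74, 95, 86, 93, 80]
Step 2: min=80 at 4
  Swap: [74, 80, 86, 93, 95]

After 2 steps: [74, 80, 86, 93, 95]


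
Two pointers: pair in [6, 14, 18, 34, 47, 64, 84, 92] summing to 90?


lo=0(6)+hi=7(92)=98
lo=0(6)+hi=6(84)=90

Yes: 6+84=90


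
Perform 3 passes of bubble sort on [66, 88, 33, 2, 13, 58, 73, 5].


Initial: [66, 88, 33, 2, 13, 58, 73, 5]
Pass 1: [66, 33, 2, 13, 58, 73, 5, 88] (6 swaps)
Pass 2: [33, 2, 13, 58, 66, 5, 73, 88] (5 swaps)
Pass 3: [2, 13, 33, 58, 5, 66, 73, 88] (3 swaps)

After 3 passes: [2, 13, 33, 58, 5, 66, 73, 88]


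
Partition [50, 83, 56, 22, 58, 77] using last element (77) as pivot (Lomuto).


Pivot: 77
  50 <= 77: advance i (no swap)
  56 <= 77: swap -> [50, 56, 83, 22, 58, 77]
  22 <= 77: swap -> [50, 56, 22, 83, 58, 77]
  58 <= 77: swap -> [50, 56, 22, 58, 83, 77]
Place pivot at 4: [50, 56, 22, 58, 77, 83]

Partitioned: [50, 56, 22, 58, 77, 83]


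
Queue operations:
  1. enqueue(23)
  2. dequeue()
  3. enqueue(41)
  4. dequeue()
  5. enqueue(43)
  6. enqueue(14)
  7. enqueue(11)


enqueue(23) -> [23]
dequeue()->23, []
enqueue(41) -> [41]
dequeue()->41, []
enqueue(43) -> [43]
enqueue(14) -> [43, 14]
enqueue(11) -> [43, 14, 11]

Final queue: [43, 14, 11]


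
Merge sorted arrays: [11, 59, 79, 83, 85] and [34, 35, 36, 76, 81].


Take 11 from A
Take 34 from B
Take 35 from B
Take 36 from B
Take 59 from A
Take 76 from B
Take 79 from A
Take 81 from B

Merged: [11, 34, 35, 36, 59, 76, 79, 81, 83, 85]


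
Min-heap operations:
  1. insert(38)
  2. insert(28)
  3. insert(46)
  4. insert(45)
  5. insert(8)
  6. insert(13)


insert(38) -> [38]
insert(28) -> [28, 38]
insert(46) -> [28, 38, 46]
insert(45) -> [28, 38, 46, 45]
insert(8) -> [8, 28, 46, 45, 38]
insert(13) -> [8, 28, 13, 45, 38, 46]

Final heap: [8, 28, 13, 45, 38, 46]


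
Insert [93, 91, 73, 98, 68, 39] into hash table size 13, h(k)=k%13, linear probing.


Insert 93: h=2 -> slot 2
Insert 91: h=0 -> slot 0
Insert 73: h=8 -> slot 8
Insert 98: h=7 -> slot 7
Insert 68: h=3 -> slot 3
Insert 39: h=0, 1 probes -> slot 1

Table: [91, 39, 93, 68, None, None, None, 98, 73, None, None, None, None]


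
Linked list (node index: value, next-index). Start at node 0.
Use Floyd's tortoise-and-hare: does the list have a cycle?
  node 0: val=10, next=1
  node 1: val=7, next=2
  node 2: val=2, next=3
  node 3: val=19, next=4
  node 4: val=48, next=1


Floyd's tortoise (slow, +1) and hare (fast, +2):
  init: slow=0, fast=0
  step 1: slow=1, fast=2
  step 2: slow=2, fast=4
  step 3: slow=3, fast=2
  step 4: slow=4, fast=4
  slow == fast at node 4: cycle detected

Cycle: yes


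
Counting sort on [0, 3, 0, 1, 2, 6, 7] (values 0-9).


Input: [0, 3, 0, 1, 2, 6, 7]
Counts: [2, 1, 1, 1, 0, 0, 1, 1, 0, 0]

Sorted: [0, 0, 1, 2, 3, 6, 7]


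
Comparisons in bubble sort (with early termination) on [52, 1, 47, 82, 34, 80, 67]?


Algorithm: bubble sort (with early termination)
Input: [52, 1, 47, 82, 34, 80, 67]
Sorted: [1, 34, 47, 52, 67, 80, 82]

18


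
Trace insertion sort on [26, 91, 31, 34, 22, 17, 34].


Initial: [26, 91, 31, 34, 22, 17, 34]
Insert 91: [26, 91, 31, 34, 22, 17, 34]
Insert 31: [26, 31, 91, 34, 22, 17, 34]
Insert 34: [26, 31, 34, 91, 22, 17, 34]
Insert 22: [22, 26, 31, 34, 91, 17, 34]
Insert 17: [17, 22, 26, 31, 34, 91, 34]
Insert 34: [17, 22, 26, 31, 34, 34, 91]

Sorted: [17, 22, 26, 31, 34, 34, 91]


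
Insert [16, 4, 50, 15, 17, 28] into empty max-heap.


Insert 16: [16]
Insert 4: [16, 4]
Insert 50: [50, 4, 16]
Insert 15: [50, 15, 16, 4]
Insert 17: [50, 17, 16, 4, 15]
Insert 28: [50, 17, 28, 4, 15, 16]

Final heap: [50, 17, 28, 4, 15, 16]


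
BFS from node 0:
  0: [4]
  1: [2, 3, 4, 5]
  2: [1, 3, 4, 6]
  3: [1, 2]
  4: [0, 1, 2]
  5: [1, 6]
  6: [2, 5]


Visit 0, enqueue [4]
Visit 4, enqueue [1, 2]
Visit 1, enqueue [3, 5]
Visit 2, enqueue [6]
Visit 3, enqueue []
Visit 5, enqueue []
Visit 6, enqueue []

BFS order: [0, 4, 1, 2, 3, 5, 6]


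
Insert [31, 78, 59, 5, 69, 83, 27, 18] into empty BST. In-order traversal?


Insert 31: root
Insert 78: R from 31
Insert 59: R from 31 -> L from 78
Insert 5: L from 31
Insert 69: R from 31 -> L from 78 -> R from 59
Insert 83: R from 31 -> R from 78
Insert 27: L from 31 -> R from 5
Insert 18: L from 31 -> R from 5 -> L from 27

In-order: [5, 18, 27, 31, 59, 69, 78, 83]


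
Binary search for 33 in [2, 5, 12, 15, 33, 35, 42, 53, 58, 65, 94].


Step 1: lo=0, hi=10, mid=5, val=35
Step 2: lo=0, hi=4, mid=2, val=12
Step 3: lo=3, hi=4, mid=3, val=15
Step 4: lo=4, hi=4, mid=4, val=33

Found at index 4


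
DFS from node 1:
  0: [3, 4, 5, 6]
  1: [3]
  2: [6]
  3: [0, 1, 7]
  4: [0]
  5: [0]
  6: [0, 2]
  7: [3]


Visit 1, push [3]
Visit 3, push [7, 0]
Visit 0, push [6, 5, 4]
Visit 4, push []
Visit 5, push []
Visit 6, push [2]
Visit 2, push []
Visit 7, push []

DFS order: [1, 3, 0, 4, 5, 6, 2, 7]


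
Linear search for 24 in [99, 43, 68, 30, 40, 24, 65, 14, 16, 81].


i=0: 99!=24
i=1: 43!=24
i=2: 68!=24
i=3: 30!=24
i=4: 40!=24
i=5: 24==24 found!

Found at 5, 6 comps


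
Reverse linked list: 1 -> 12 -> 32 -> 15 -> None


Step 1: curr=1, set curr.next=prev(None) | reversed so far: 1
Step 2: curr=12, set curr.next=prev(1) | reversed so far: 12 -> 1
Step 3: curr=32, set curr.next=prev(12) | reversed so far: 32 -> 12 -> 1
Step 4: curr=15, set curr.next=prev(32) | reversed so far: 15 -> 32 -> 12 -> 1

15 -> 32 -> 12 -> 1 -> None


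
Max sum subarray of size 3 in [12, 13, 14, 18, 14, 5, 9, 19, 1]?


[0:3]: 39
[1:4]: 45
[2:5]: 46
[3:6]: 37
[4:7]: 28
[5:8]: 33
[6:9]: 29

Max: 46 at [2:5]


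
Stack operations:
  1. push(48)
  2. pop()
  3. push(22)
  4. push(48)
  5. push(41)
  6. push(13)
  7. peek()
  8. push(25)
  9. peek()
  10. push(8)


push(48) -> [48]
pop()->48, []
push(22) -> [22]
push(48) -> [22, 48]
push(41) -> [22, 48, 41]
push(13) -> [22, 48, 41, 13]
peek()->13
push(25) -> [22, 48, 41, 13, 25]
peek()->25
push(8) -> [22, 48, 41, 13, 25, 8]

Final stack: [22, 48, 41, 13, 25, 8]


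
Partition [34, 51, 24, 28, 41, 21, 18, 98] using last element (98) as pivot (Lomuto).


Pivot: 98
  34 <= 98: advance i (no swap)
  51 <= 98: advance i (no swap)
  24 <= 98: advance i (no swap)
  28 <= 98: advance i (no swap)
  41 <= 98: advance i (no swap)
  21 <= 98: advance i (no swap)
  18 <= 98: advance i (no swap)
Place pivot at 7: [34, 51, 24, 28, 41, 21, 18, 98]

Partitioned: [34, 51, 24, 28, 41, 21, 18, 98]


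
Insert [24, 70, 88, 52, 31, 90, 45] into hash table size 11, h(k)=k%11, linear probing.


Insert 24: h=2 -> slot 2
Insert 70: h=4 -> slot 4
Insert 88: h=0 -> slot 0
Insert 52: h=8 -> slot 8
Insert 31: h=9 -> slot 9
Insert 90: h=2, 1 probes -> slot 3
Insert 45: h=1 -> slot 1

Table: [88, 45, 24, 90, 70, None, None, None, 52, 31, None]


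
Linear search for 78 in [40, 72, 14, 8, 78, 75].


i=0: 40!=78
i=1: 72!=78
i=2: 14!=78
i=3: 8!=78
i=4: 78==78 found!

Found at 4, 5 comps


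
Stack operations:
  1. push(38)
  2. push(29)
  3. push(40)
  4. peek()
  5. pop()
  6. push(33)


push(38) -> [38]
push(29) -> [38, 29]
push(40) -> [38, 29, 40]
peek()->40
pop()->40, [38, 29]
push(33) -> [38, 29, 33]

Final stack: [38, 29, 33]


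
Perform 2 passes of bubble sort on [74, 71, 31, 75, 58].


Initial: [74, 71, 31, 75, 58]
Pass 1: [71, 31, 74, 58, 75] (3 swaps)
Pass 2: [31, 71, 58, 74, 75] (2 swaps)

After 2 passes: [31, 71, 58, 74, 75]


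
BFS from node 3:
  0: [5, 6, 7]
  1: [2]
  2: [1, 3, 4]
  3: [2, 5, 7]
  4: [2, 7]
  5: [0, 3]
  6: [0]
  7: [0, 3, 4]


Visit 3, enqueue [2, 5, 7]
Visit 2, enqueue [1, 4]
Visit 5, enqueue [0]
Visit 7, enqueue []
Visit 1, enqueue []
Visit 4, enqueue []
Visit 0, enqueue [6]
Visit 6, enqueue []

BFS order: [3, 2, 5, 7, 1, 4, 0, 6]


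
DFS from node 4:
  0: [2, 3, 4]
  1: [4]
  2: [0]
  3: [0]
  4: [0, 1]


Visit 4, push [1, 0]
Visit 0, push [3, 2]
Visit 2, push []
Visit 3, push []
Visit 1, push []

DFS order: [4, 0, 2, 3, 1]


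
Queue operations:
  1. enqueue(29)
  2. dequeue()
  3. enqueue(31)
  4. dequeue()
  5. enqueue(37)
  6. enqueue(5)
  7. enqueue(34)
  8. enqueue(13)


enqueue(29) -> [29]
dequeue()->29, []
enqueue(31) -> [31]
dequeue()->31, []
enqueue(37) -> [37]
enqueue(5) -> [37, 5]
enqueue(34) -> [37, 5, 34]
enqueue(13) -> [37, 5, 34, 13]

Final queue: [37, 5, 34, 13]


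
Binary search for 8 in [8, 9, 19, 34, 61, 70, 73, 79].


Step 1: lo=0, hi=7, mid=3, val=34
Step 2: lo=0, hi=2, mid=1, val=9
Step 3: lo=0, hi=0, mid=0, val=8

Found at index 0


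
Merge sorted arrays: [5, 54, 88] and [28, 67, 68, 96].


Take 5 from A
Take 28 from B
Take 54 from A
Take 67 from B
Take 68 from B
Take 88 from A

Merged: [5, 28, 54, 67, 68, 88, 96]


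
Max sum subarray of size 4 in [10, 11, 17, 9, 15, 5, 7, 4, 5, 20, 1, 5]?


[0:4]: 47
[1:5]: 52
[2:6]: 46
[3:7]: 36
[4:8]: 31
[5:9]: 21
[6:10]: 36
[7:11]: 30
[8:12]: 31

Max: 52 at [1:5]


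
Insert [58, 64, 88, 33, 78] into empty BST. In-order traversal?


Insert 58: root
Insert 64: R from 58
Insert 88: R from 58 -> R from 64
Insert 33: L from 58
Insert 78: R from 58 -> R from 64 -> L from 88

In-order: [33, 58, 64, 78, 88]


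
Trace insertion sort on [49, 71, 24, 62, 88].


Initial: [49, 71, 24, 62, 88]
Insert 71: [49, 71, 24, 62, 88]
Insert 24: [24, 49, 71, 62, 88]
Insert 62: [24, 49, 62, 71, 88]
Insert 88: [24, 49, 62, 71, 88]

Sorted: [24, 49, 62, 71, 88]


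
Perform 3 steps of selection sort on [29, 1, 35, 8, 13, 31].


Initial: [29, 1, 35, 8, 13, 31]
Step 1: min=1 at 1
  Swap: [1, 29, 35, 8, 13, 31]
Step 2: min=8 at 3
  Swap: [1, 8, 35, 29, 13, 31]
Step 3: min=13 at 4
  Swap: [1, 8, 13, 29, 35, 31]

After 3 steps: [1, 8, 13, 29, 35, 31]


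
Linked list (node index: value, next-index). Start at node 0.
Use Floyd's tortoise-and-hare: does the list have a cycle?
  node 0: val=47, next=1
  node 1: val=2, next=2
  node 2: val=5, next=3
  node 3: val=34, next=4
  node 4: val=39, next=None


Floyd's tortoise (slow, +1) and hare (fast, +2):
  init: slow=0, fast=0
  step 1: slow=1, fast=2
  step 2: slow=2, fast=4
  step 3: fast -> None, no cycle

Cycle: no


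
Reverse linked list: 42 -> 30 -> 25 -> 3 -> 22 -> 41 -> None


Step 1: curr=42, set curr.next=prev(None) | reversed so far: 42
Step 2: curr=30, set curr.next=prev(42) | reversed so far: 30 -> 42
Step 3: curr=25, set curr.next=prev(30) | reversed so far: 25 -> 30 -> 42
Step 4: curr=3, set curr.next=prev(25) | reversed so far: 3 -> 25 -> 30 -> 42
Step 5: curr=22, set curr.next=prev(3) | reversed so far: 22 -> 3 -> 25 -> 30 -> 42
Step 6: curr=41, set curr.next=prev(22) | reversed so far: 41 -> 22 -> 3 -> 25 -> 30 -> 42

41 -> 22 -> 3 -> 25 -> 30 -> 42 -> None


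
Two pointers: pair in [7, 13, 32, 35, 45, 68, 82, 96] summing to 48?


lo=0(7)+hi=7(96)=103
lo=0(7)+hi=6(82)=89
lo=0(7)+hi=5(68)=75
lo=0(7)+hi=4(45)=52
lo=0(7)+hi=3(35)=42
lo=1(13)+hi=3(35)=48

Yes: 13+35=48


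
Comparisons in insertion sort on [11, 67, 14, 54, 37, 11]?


Algorithm: insertion sort
Input: [11, 67, 14, 54, 37, 11]
Sorted: [11, 11, 14, 37, 54, 67]

13


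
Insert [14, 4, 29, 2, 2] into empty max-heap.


Insert 14: [14]
Insert 4: [14, 4]
Insert 29: [29, 4, 14]
Insert 2: [29, 4, 14, 2]
Insert 2: [29, 4, 14, 2, 2]

Final heap: [29, 4, 14, 2, 2]


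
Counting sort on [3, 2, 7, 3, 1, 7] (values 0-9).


Input: [3, 2, 7, 3, 1, 7]
Counts: [0, 1, 1, 2, 0, 0, 0, 2, 0, 0]

Sorted: [1, 2, 3, 3, 7, 7]


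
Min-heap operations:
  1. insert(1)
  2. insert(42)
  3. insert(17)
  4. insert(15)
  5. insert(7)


insert(1) -> [1]
insert(42) -> [1, 42]
insert(17) -> [1, 42, 17]
insert(15) -> [1, 15, 17, 42]
insert(7) -> [1, 7, 17, 42, 15]

Final heap: [1, 7, 17, 42, 15]


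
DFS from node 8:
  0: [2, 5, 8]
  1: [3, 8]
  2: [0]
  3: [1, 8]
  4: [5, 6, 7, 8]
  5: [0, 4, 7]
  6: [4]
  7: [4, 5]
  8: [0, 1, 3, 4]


Visit 8, push [4, 3, 1, 0]
Visit 0, push [5, 2]
Visit 2, push []
Visit 5, push [7, 4]
Visit 4, push [7, 6]
Visit 6, push []
Visit 7, push []
Visit 1, push [3]
Visit 3, push []

DFS order: [8, 0, 2, 5, 4, 6, 7, 1, 3]


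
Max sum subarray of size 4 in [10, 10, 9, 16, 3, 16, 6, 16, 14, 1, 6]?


[0:4]: 45
[1:5]: 38
[2:6]: 44
[3:7]: 41
[4:8]: 41
[5:9]: 52
[6:10]: 37
[7:11]: 37

Max: 52 at [5:9]


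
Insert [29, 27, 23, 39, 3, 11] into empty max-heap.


Insert 29: [29]
Insert 27: [29, 27]
Insert 23: [29, 27, 23]
Insert 39: [39, 29, 23, 27]
Insert 3: [39, 29, 23, 27, 3]
Insert 11: [39, 29, 23, 27, 3, 11]

Final heap: [39, 29, 23, 27, 3, 11]


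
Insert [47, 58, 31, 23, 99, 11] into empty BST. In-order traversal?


Insert 47: root
Insert 58: R from 47
Insert 31: L from 47
Insert 23: L from 47 -> L from 31
Insert 99: R from 47 -> R from 58
Insert 11: L from 47 -> L from 31 -> L from 23

In-order: [11, 23, 31, 47, 58, 99]


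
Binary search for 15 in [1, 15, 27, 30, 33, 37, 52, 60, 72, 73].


Step 1: lo=0, hi=9, mid=4, val=33
Step 2: lo=0, hi=3, mid=1, val=15

Found at index 1


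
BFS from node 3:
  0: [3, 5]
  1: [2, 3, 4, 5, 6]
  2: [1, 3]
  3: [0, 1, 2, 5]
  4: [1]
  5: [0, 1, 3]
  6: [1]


Visit 3, enqueue [0, 1, 2, 5]
Visit 0, enqueue []
Visit 1, enqueue [4, 6]
Visit 2, enqueue []
Visit 5, enqueue []
Visit 4, enqueue []
Visit 6, enqueue []

BFS order: [3, 0, 1, 2, 5, 4, 6]


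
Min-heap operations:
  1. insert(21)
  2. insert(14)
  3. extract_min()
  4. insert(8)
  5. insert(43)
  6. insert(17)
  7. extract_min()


insert(21) -> [21]
insert(14) -> [14, 21]
extract_min()->14, [21]
insert(8) -> [8, 21]
insert(43) -> [8, 21, 43]
insert(17) -> [8, 17, 43, 21]
extract_min()->8, [17, 21, 43]

Final heap: [17, 21, 43]


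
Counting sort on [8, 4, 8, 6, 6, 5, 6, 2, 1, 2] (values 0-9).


Input: [8, 4, 8, 6, 6, 5, 6, 2, 1, 2]
Counts: [0, 1, 2, 0, 1, 1, 3, 0, 2, 0]

Sorted: [1, 2, 2, 4, 5, 6, 6, 6, 8, 8]


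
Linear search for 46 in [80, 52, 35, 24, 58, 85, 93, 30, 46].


i=0: 80!=46
i=1: 52!=46
i=2: 35!=46
i=3: 24!=46
i=4: 58!=46
i=5: 85!=46
i=6: 93!=46
i=7: 30!=46
i=8: 46==46 found!

Found at 8, 9 comps


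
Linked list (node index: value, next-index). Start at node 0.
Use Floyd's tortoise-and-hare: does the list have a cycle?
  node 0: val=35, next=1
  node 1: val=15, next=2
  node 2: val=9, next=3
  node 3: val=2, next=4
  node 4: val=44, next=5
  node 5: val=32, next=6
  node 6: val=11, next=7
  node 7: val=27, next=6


Floyd's tortoise (slow, +1) and hare (fast, +2):
  init: slow=0, fast=0
  step 1: slow=1, fast=2
  step 2: slow=2, fast=4
  step 3: slow=3, fast=6
  step 4: slow=4, fast=6
  step 5: slow=5, fast=6
  step 6: slow=6, fast=6
  slow == fast at node 6: cycle detected

Cycle: yes


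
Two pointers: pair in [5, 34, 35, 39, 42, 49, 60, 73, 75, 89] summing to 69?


lo=0(5)+hi=9(89)=94
lo=0(5)+hi=8(75)=80
lo=0(5)+hi=7(73)=78
lo=0(5)+hi=6(60)=65
lo=1(34)+hi=6(60)=94
lo=1(34)+hi=5(49)=83
lo=1(34)+hi=4(42)=76
lo=1(34)+hi=3(39)=73
lo=1(34)+hi=2(35)=69

Yes: 34+35=69


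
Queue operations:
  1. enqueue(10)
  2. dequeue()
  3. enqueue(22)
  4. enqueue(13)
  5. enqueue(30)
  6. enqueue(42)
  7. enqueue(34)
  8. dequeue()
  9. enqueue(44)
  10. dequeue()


enqueue(10) -> [10]
dequeue()->10, []
enqueue(22) -> [22]
enqueue(13) -> [22, 13]
enqueue(30) -> [22, 13, 30]
enqueue(42) -> [22, 13, 30, 42]
enqueue(34) -> [22, 13, 30, 42, 34]
dequeue()->22, [13, 30, 42, 34]
enqueue(44) -> [13, 30, 42, 34, 44]
dequeue()->13, [30, 42, 34, 44]

Final queue: [30, 42, 34, 44]


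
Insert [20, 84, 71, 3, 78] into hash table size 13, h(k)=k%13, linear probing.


Insert 20: h=7 -> slot 7
Insert 84: h=6 -> slot 6
Insert 71: h=6, 2 probes -> slot 8
Insert 3: h=3 -> slot 3
Insert 78: h=0 -> slot 0

Table: [78, None, None, 3, None, None, 84, 20, 71, None, None, None, None]


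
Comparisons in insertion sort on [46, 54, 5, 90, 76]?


Algorithm: insertion sort
Input: [46, 54, 5, 90, 76]
Sorted: [5, 46, 54, 76, 90]

6


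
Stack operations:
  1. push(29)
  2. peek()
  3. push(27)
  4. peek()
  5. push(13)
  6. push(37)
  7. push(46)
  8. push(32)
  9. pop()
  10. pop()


push(29) -> [29]
peek()->29
push(27) -> [29, 27]
peek()->27
push(13) -> [29, 27, 13]
push(37) -> [29, 27, 13, 37]
push(46) -> [29, 27, 13, 37, 46]
push(32) -> [29, 27, 13, 37, 46, 32]
pop()->32, [29, 27, 13, 37, 46]
pop()->46, [29, 27, 13, 37]

Final stack: [29, 27, 13, 37]


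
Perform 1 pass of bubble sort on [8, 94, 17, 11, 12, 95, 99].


Initial: [8, 94, 17, 11, 12, 95, 99]
Pass 1: [8, 17, 11, 12, 94, 95, 99] (3 swaps)

After 1 pass: [8, 17, 11, 12, 94, 95, 99]


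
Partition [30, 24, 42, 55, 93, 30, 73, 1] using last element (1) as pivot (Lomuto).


Pivot: 1
Place pivot at 0: [1, 24, 42, 55, 93, 30, 73, 30]

Partitioned: [1, 24, 42, 55, 93, 30, 73, 30]


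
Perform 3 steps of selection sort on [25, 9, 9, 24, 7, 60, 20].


Initial: [25, 9, 9, 24, 7, 60, 20]
Step 1: min=7 at 4
  Swap: [7, 9, 9, 24, 25, 60, 20]
Step 2: min=9 at 1
  Swap: [7, 9, 9, 24, 25, 60, 20]
Step 3: min=9 at 2
  Swap: [7, 9, 9, 24, 25, 60, 20]

After 3 steps: [7, 9, 9, 24, 25, 60, 20]


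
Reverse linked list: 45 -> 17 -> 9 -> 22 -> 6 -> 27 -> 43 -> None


Step 1: curr=45, set curr.next=prev(None) | reversed so far: 45
Step 2: curr=17, set curr.next=prev(45) | reversed so far: 17 -> 45
Step 3: curr=9, set curr.next=prev(17) | reversed so far: 9 -> 17 -> 45
Step 4: curr=22, set curr.next=prev(9) | reversed so far: 22 -> 9 -> 17 -> 45
Step 5: curr=6, set curr.next=prev(22) | reversed so far: 6 -> 22 -> 9 -> 17 -> 45
Step 6: curr=27, set curr.next=prev(6) | reversed so far: 27 -> 6 -> 22 -> 9 -> 17 -> 45
Step 7: curr=43, set curr.next=prev(27) | reversed so far: 43 -> 27 -> 6 -> 22 -> 9 -> 17 -> 45

43 -> 27 -> 6 -> 22 -> 9 -> 17 -> 45 -> None


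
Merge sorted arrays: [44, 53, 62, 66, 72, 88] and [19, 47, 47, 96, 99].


Take 19 from B
Take 44 from A
Take 47 from B
Take 47 from B
Take 53 from A
Take 62 from A
Take 66 from A
Take 72 from A
Take 88 from A

Merged: [19, 44, 47, 47, 53, 62, 66, 72, 88, 96, 99]


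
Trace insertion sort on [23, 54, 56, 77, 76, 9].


Initial: [23, 54, 56, 77, 76, 9]
Insert 54: [23, 54, 56, 77, 76, 9]
Insert 56: [23, 54, 56, 77, 76, 9]
Insert 77: [23, 54, 56, 77, 76, 9]
Insert 76: [23, 54, 56, 76, 77, 9]
Insert 9: [9, 23, 54, 56, 76, 77]

Sorted: [9, 23, 54, 56, 76, 77]


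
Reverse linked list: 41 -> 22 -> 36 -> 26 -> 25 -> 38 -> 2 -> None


Step 1: curr=41, set curr.next=prev(None) | reversed so far: 41
Step 2: curr=22, set curr.next=prev(41) | reversed so far: 22 -> 41
Step 3: curr=36, set curr.next=prev(22) | reversed so far: 36 -> 22 -> 41
Step 4: curr=26, set curr.next=prev(36) | reversed so far: 26 -> 36 -> 22 -> 41
Step 5: curr=25, set curr.next=prev(26) | reversed so far: 25 -> 26 -> 36 -> 22 -> 41
Step 6: curr=38, set curr.next=prev(25) | reversed so far: 38 -> 25 -> 26 -> 36 -> 22 -> 41
Step 7: curr=2, set curr.next=prev(38) | reversed so far: 2 -> 38 -> 25 -> 26 -> 36 -> 22 -> 41

2 -> 38 -> 25 -> 26 -> 36 -> 22 -> 41 -> None


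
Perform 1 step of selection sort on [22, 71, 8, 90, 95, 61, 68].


Initial: [22, 71, 8, 90, 95, 61, 68]
Step 1: min=8 at 2
  Swap: [8, 71, 22, 90, 95, 61, 68]

After 1 step: [8, 71, 22, 90, 95, 61, 68]


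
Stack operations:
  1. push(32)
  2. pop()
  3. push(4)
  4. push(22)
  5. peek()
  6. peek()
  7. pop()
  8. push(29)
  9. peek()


push(32) -> [32]
pop()->32, []
push(4) -> [4]
push(22) -> [4, 22]
peek()->22
peek()->22
pop()->22, [4]
push(29) -> [4, 29]
peek()->29

Final stack: [4, 29]


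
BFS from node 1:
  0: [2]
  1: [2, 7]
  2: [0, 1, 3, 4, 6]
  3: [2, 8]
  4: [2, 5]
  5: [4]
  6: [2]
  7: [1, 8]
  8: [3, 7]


Visit 1, enqueue [2, 7]
Visit 2, enqueue [0, 3, 4, 6]
Visit 7, enqueue [8]
Visit 0, enqueue []
Visit 3, enqueue []
Visit 4, enqueue [5]
Visit 6, enqueue []
Visit 8, enqueue []
Visit 5, enqueue []

BFS order: [1, 2, 7, 0, 3, 4, 6, 8, 5]


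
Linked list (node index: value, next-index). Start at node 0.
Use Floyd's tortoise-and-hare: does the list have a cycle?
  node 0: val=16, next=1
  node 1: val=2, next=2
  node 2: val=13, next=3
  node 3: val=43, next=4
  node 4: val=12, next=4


Floyd's tortoise (slow, +1) and hare (fast, +2):
  init: slow=0, fast=0
  step 1: slow=1, fast=2
  step 2: slow=2, fast=4
  step 3: slow=3, fast=4
  step 4: slow=4, fast=4
  slow == fast at node 4: cycle detected

Cycle: yes


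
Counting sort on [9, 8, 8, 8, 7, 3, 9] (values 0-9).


Input: [9, 8, 8, 8, 7, 3, 9]
Counts: [0, 0, 0, 1, 0, 0, 0, 1, 3, 2]

Sorted: [3, 7, 8, 8, 8, 9, 9]


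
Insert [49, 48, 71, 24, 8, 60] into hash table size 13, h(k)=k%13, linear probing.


Insert 49: h=10 -> slot 10
Insert 48: h=9 -> slot 9
Insert 71: h=6 -> slot 6
Insert 24: h=11 -> slot 11
Insert 8: h=8 -> slot 8
Insert 60: h=8, 4 probes -> slot 12

Table: [None, None, None, None, None, None, 71, None, 8, 48, 49, 24, 60]


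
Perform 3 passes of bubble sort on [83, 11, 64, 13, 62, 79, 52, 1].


Initial: [83, 11, 64, 13, 62, 79, 52, 1]
Pass 1: [11, 64, 13, 62, 79, 52, 1, 83] (7 swaps)
Pass 2: [11, 13, 62, 64, 52, 1, 79, 83] (4 swaps)
Pass 3: [11, 13, 62, 52, 1, 64, 79, 83] (2 swaps)

After 3 passes: [11, 13, 62, 52, 1, 64, 79, 83]


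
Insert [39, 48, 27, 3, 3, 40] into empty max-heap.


Insert 39: [39]
Insert 48: [48, 39]
Insert 27: [48, 39, 27]
Insert 3: [48, 39, 27, 3]
Insert 3: [48, 39, 27, 3, 3]
Insert 40: [48, 39, 40, 3, 3, 27]

Final heap: [48, 39, 40, 3, 3, 27]


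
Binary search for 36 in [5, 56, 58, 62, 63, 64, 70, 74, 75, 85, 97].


Step 1: lo=0, hi=10, mid=5, val=64
Step 2: lo=0, hi=4, mid=2, val=58
Step 3: lo=0, hi=1, mid=0, val=5
Step 4: lo=1, hi=1, mid=1, val=56

Not found


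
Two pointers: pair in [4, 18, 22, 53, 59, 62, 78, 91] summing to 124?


lo=0(4)+hi=7(91)=95
lo=1(18)+hi=7(91)=109
lo=2(22)+hi=7(91)=113
lo=3(53)+hi=7(91)=144
lo=3(53)+hi=6(78)=131
lo=3(53)+hi=5(62)=115
lo=4(59)+hi=5(62)=121

No pair found


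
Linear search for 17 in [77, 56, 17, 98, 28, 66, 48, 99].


i=0: 77!=17
i=1: 56!=17
i=2: 17==17 found!

Found at 2, 3 comps


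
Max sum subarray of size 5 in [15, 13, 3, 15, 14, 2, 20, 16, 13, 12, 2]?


[0:5]: 60
[1:6]: 47
[2:7]: 54
[3:8]: 67
[4:9]: 65
[5:10]: 63
[6:11]: 63

Max: 67 at [3:8]


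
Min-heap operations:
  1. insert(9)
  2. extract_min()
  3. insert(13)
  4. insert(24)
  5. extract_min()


insert(9) -> [9]
extract_min()->9, []
insert(13) -> [13]
insert(24) -> [13, 24]
extract_min()->13, [24]

Final heap: [24]


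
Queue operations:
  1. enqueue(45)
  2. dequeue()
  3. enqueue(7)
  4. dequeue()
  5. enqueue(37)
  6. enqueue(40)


enqueue(45) -> [45]
dequeue()->45, []
enqueue(7) -> [7]
dequeue()->7, []
enqueue(37) -> [37]
enqueue(40) -> [37, 40]

Final queue: [37, 40]


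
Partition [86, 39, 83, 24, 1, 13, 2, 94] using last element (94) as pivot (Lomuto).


Pivot: 94
  86 <= 94: advance i (no swap)
  39 <= 94: advance i (no swap)
  83 <= 94: advance i (no swap)
  24 <= 94: advance i (no swap)
  1 <= 94: advance i (no swap)
  13 <= 94: advance i (no swap)
  2 <= 94: advance i (no swap)
Place pivot at 7: [86, 39, 83, 24, 1, 13, 2, 94]

Partitioned: [86, 39, 83, 24, 1, 13, 2, 94]


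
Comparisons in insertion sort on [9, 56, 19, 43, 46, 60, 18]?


Algorithm: insertion sort
Input: [9, 56, 19, 43, 46, 60, 18]
Sorted: [9, 18, 19, 43, 46, 56, 60]

14


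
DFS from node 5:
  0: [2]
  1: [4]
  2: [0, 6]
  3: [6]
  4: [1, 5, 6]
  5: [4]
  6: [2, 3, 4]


Visit 5, push [4]
Visit 4, push [6, 1]
Visit 1, push []
Visit 6, push [3, 2]
Visit 2, push [0]
Visit 0, push []
Visit 3, push []

DFS order: [5, 4, 1, 6, 2, 0, 3]


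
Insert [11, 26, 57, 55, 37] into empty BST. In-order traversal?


Insert 11: root
Insert 26: R from 11
Insert 57: R from 11 -> R from 26
Insert 55: R from 11 -> R from 26 -> L from 57
Insert 37: R from 11 -> R from 26 -> L from 57 -> L from 55

In-order: [11, 26, 37, 55, 57]


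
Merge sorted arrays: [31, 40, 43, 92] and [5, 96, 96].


Take 5 from B
Take 31 from A
Take 40 from A
Take 43 from A
Take 92 from A

Merged: [5, 31, 40, 43, 92, 96, 96]


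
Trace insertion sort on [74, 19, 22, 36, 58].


Initial: [74, 19, 22, 36, 58]
Insert 19: [19, 74, 22, 36, 58]
Insert 22: [19, 22, 74, 36, 58]
Insert 36: [19, 22, 36, 74, 58]
Insert 58: [19, 22, 36, 58, 74]

Sorted: [19, 22, 36, 58, 74]


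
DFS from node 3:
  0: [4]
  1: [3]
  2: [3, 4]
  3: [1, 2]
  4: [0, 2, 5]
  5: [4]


Visit 3, push [2, 1]
Visit 1, push []
Visit 2, push [4]
Visit 4, push [5, 0]
Visit 0, push []
Visit 5, push []

DFS order: [3, 1, 2, 4, 0, 5]


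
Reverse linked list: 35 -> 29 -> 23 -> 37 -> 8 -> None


Step 1: curr=35, set curr.next=prev(None) | reversed so far: 35
Step 2: curr=29, set curr.next=prev(35) | reversed so far: 29 -> 35
Step 3: curr=23, set curr.next=prev(29) | reversed so far: 23 -> 29 -> 35
Step 4: curr=37, set curr.next=prev(23) | reversed so far: 37 -> 23 -> 29 -> 35
Step 5: curr=8, set curr.next=prev(37) | reversed so far: 8 -> 37 -> 23 -> 29 -> 35

8 -> 37 -> 23 -> 29 -> 35 -> None


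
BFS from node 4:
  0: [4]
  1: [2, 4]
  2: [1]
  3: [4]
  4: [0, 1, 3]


Visit 4, enqueue [0, 1, 3]
Visit 0, enqueue []
Visit 1, enqueue [2]
Visit 3, enqueue []
Visit 2, enqueue []

BFS order: [4, 0, 1, 3, 2]


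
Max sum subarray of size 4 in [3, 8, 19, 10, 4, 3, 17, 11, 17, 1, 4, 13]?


[0:4]: 40
[1:5]: 41
[2:6]: 36
[3:7]: 34
[4:8]: 35
[5:9]: 48
[6:10]: 46
[7:11]: 33
[8:12]: 35

Max: 48 at [5:9]


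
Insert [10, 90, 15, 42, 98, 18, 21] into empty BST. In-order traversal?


Insert 10: root
Insert 90: R from 10
Insert 15: R from 10 -> L from 90
Insert 42: R from 10 -> L from 90 -> R from 15
Insert 98: R from 10 -> R from 90
Insert 18: R from 10 -> L from 90 -> R from 15 -> L from 42
Insert 21: R from 10 -> L from 90 -> R from 15 -> L from 42 -> R from 18

In-order: [10, 15, 18, 21, 42, 90, 98]


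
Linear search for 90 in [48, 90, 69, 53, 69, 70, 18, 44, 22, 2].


i=0: 48!=90
i=1: 90==90 found!

Found at 1, 2 comps


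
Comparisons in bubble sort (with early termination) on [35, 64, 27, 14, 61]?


Algorithm: bubble sort (with early termination)
Input: [35, 64, 27, 14, 61]
Sorted: [14, 27, 35, 61, 64]

10


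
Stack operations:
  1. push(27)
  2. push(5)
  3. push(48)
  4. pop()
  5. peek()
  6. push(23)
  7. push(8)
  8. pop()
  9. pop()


push(27) -> [27]
push(5) -> [27, 5]
push(48) -> [27, 5, 48]
pop()->48, [27, 5]
peek()->5
push(23) -> [27, 5, 23]
push(8) -> [27, 5, 23, 8]
pop()->8, [27, 5, 23]
pop()->23, [27, 5]

Final stack: [27, 5]


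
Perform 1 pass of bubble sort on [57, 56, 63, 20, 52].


Initial: [57, 56, 63, 20, 52]
Pass 1: [56, 57, 20, 52, 63] (3 swaps)

After 1 pass: [56, 57, 20, 52, 63]


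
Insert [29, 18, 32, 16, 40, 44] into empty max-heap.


Insert 29: [29]
Insert 18: [29, 18]
Insert 32: [32, 18, 29]
Insert 16: [32, 18, 29, 16]
Insert 40: [40, 32, 29, 16, 18]
Insert 44: [44, 32, 40, 16, 18, 29]

Final heap: [44, 32, 40, 16, 18, 29]


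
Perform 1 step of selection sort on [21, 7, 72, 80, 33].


Initial: [21, 7, 72, 80, 33]
Step 1: min=7 at 1
  Swap: [7, 21, 72, 80, 33]

After 1 step: [7, 21, 72, 80, 33]


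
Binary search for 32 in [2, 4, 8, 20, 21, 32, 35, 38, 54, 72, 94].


Step 1: lo=0, hi=10, mid=5, val=32

Found at index 5


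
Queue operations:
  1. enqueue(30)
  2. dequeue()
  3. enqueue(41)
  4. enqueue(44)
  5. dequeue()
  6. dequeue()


enqueue(30) -> [30]
dequeue()->30, []
enqueue(41) -> [41]
enqueue(44) -> [41, 44]
dequeue()->41, [44]
dequeue()->44, []

Final queue: []


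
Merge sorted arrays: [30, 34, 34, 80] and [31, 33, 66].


Take 30 from A
Take 31 from B
Take 33 from B
Take 34 from A
Take 34 from A
Take 66 from B

Merged: [30, 31, 33, 34, 34, 66, 80]


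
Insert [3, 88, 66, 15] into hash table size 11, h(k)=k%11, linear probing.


Insert 3: h=3 -> slot 3
Insert 88: h=0 -> slot 0
Insert 66: h=0, 1 probes -> slot 1
Insert 15: h=4 -> slot 4

Table: [88, 66, None, 3, 15, None, None, None, None, None, None]


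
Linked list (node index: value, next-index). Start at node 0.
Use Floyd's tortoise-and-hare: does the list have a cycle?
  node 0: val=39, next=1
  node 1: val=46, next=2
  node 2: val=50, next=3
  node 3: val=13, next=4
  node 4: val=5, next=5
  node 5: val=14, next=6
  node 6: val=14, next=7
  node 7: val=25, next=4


Floyd's tortoise (slow, +1) and hare (fast, +2):
  init: slow=0, fast=0
  step 1: slow=1, fast=2
  step 2: slow=2, fast=4
  step 3: slow=3, fast=6
  step 4: slow=4, fast=4
  slow == fast at node 4: cycle detected

Cycle: yes


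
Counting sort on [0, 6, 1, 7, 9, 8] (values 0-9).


Input: [0, 6, 1, 7, 9, 8]
Counts: [1, 1, 0, 0, 0, 0, 1, 1, 1, 1]

Sorted: [0, 1, 6, 7, 8, 9]


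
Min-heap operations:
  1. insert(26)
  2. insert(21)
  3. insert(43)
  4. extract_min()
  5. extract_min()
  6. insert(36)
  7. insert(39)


insert(26) -> [26]
insert(21) -> [21, 26]
insert(43) -> [21, 26, 43]
extract_min()->21, [26, 43]
extract_min()->26, [43]
insert(36) -> [36, 43]
insert(39) -> [36, 43, 39]

Final heap: [36, 43, 39]


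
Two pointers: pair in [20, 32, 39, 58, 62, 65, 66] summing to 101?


lo=0(20)+hi=6(66)=86
lo=1(32)+hi=6(66)=98
lo=2(39)+hi=6(66)=105
lo=2(39)+hi=5(65)=104
lo=2(39)+hi=4(62)=101

Yes: 39+62=101


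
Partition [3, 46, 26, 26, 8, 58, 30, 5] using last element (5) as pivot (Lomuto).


Pivot: 5
  3 <= 5: advance i (no swap)
Place pivot at 1: [3, 5, 26, 26, 8, 58, 30, 46]

Partitioned: [3, 5, 26, 26, 8, 58, 30, 46]


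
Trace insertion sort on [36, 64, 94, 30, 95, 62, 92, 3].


Initial: [36, 64, 94, 30, 95, 62, 92, 3]
Insert 64: [36, 64, 94, 30, 95, 62, 92, 3]
Insert 94: [36, 64, 94, 30, 95, 62, 92, 3]
Insert 30: [30, 36, 64, 94, 95, 62, 92, 3]
Insert 95: [30, 36, 64, 94, 95, 62, 92, 3]
Insert 62: [30, 36, 62, 64, 94, 95, 92, 3]
Insert 92: [30, 36, 62, 64, 92, 94, 95, 3]
Insert 3: [3, 30, 36, 62, 64, 92, 94, 95]

Sorted: [3, 30, 36, 62, 64, 92, 94, 95]


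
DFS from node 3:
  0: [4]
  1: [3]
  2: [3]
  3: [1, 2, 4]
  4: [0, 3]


Visit 3, push [4, 2, 1]
Visit 1, push []
Visit 2, push []
Visit 4, push [0]
Visit 0, push []

DFS order: [3, 1, 2, 4, 0]


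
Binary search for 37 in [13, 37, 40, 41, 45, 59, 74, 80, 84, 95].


Step 1: lo=0, hi=9, mid=4, val=45
Step 2: lo=0, hi=3, mid=1, val=37

Found at index 1


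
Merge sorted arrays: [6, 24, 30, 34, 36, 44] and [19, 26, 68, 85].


Take 6 from A
Take 19 from B
Take 24 from A
Take 26 from B
Take 30 from A
Take 34 from A
Take 36 from A
Take 44 from A

Merged: [6, 19, 24, 26, 30, 34, 36, 44, 68, 85]


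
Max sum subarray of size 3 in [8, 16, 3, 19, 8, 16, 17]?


[0:3]: 27
[1:4]: 38
[2:5]: 30
[3:6]: 43
[4:7]: 41

Max: 43 at [3:6]


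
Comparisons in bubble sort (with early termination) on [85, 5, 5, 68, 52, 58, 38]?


Algorithm: bubble sort (with early termination)
Input: [85, 5, 5, 68, 52, 58, 38]
Sorted: [5, 5, 38, 52, 58, 68, 85]

20


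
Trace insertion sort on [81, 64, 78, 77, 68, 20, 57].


Initial: [81, 64, 78, 77, 68, 20, 57]
Insert 64: [64, 81, 78, 77, 68, 20, 57]
Insert 78: [64, 78, 81, 77, 68, 20, 57]
Insert 77: [64, 77, 78, 81, 68, 20, 57]
Insert 68: [64, 68, 77, 78, 81, 20, 57]
Insert 20: [20, 64, 68, 77, 78, 81, 57]
Insert 57: [20, 57, 64, 68, 77, 78, 81]

Sorted: [20, 57, 64, 68, 77, 78, 81]


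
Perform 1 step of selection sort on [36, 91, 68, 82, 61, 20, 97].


Initial: [36, 91, 68, 82, 61, 20, 97]
Step 1: min=20 at 5
  Swap: [20, 91, 68, 82, 61, 36, 97]

After 1 step: [20, 91, 68, 82, 61, 36, 97]


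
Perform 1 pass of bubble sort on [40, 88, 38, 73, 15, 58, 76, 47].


Initial: [40, 88, 38, 73, 15, 58, 76, 47]
Pass 1: [40, 38, 73, 15, 58, 76, 47, 88] (6 swaps)

After 1 pass: [40, 38, 73, 15, 58, 76, 47, 88]


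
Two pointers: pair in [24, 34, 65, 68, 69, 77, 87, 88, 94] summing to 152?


lo=0(24)+hi=8(94)=118
lo=1(34)+hi=8(94)=128
lo=2(65)+hi=8(94)=159
lo=2(65)+hi=7(88)=153
lo=2(65)+hi=6(87)=152

Yes: 65+87=152


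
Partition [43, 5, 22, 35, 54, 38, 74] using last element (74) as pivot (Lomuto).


Pivot: 74
  43 <= 74: advance i (no swap)
  5 <= 74: advance i (no swap)
  22 <= 74: advance i (no swap)
  35 <= 74: advance i (no swap)
  54 <= 74: advance i (no swap)
  38 <= 74: advance i (no swap)
Place pivot at 6: [43, 5, 22, 35, 54, 38, 74]

Partitioned: [43, 5, 22, 35, 54, 38, 74]


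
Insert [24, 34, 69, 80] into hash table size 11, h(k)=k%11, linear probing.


Insert 24: h=2 -> slot 2
Insert 34: h=1 -> slot 1
Insert 69: h=3 -> slot 3
Insert 80: h=3, 1 probes -> slot 4

Table: [None, 34, 24, 69, 80, None, None, None, None, None, None]


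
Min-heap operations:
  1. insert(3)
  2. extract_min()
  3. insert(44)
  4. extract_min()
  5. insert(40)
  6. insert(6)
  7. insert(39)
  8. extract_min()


insert(3) -> [3]
extract_min()->3, []
insert(44) -> [44]
extract_min()->44, []
insert(40) -> [40]
insert(6) -> [6, 40]
insert(39) -> [6, 40, 39]
extract_min()->6, [39, 40]

Final heap: [39, 40]


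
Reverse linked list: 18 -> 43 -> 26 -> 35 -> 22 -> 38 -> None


Step 1: curr=18, set curr.next=prev(None) | reversed so far: 18
Step 2: curr=43, set curr.next=prev(18) | reversed so far: 43 -> 18
Step 3: curr=26, set curr.next=prev(43) | reversed so far: 26 -> 43 -> 18
Step 4: curr=35, set curr.next=prev(26) | reversed so far: 35 -> 26 -> 43 -> 18
Step 5: curr=22, set curr.next=prev(35) | reversed so far: 22 -> 35 -> 26 -> 43 -> 18
Step 6: curr=38, set curr.next=prev(22) | reversed so far: 38 -> 22 -> 35 -> 26 -> 43 -> 18

38 -> 22 -> 35 -> 26 -> 43 -> 18 -> None


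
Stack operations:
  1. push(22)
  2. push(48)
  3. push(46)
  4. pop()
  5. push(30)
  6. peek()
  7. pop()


push(22) -> [22]
push(48) -> [22, 48]
push(46) -> [22, 48, 46]
pop()->46, [22, 48]
push(30) -> [22, 48, 30]
peek()->30
pop()->30, [22, 48]

Final stack: [22, 48]


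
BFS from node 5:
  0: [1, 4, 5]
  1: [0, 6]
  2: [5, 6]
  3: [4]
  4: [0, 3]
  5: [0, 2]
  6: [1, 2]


Visit 5, enqueue [0, 2]
Visit 0, enqueue [1, 4]
Visit 2, enqueue [6]
Visit 1, enqueue []
Visit 4, enqueue [3]
Visit 6, enqueue []
Visit 3, enqueue []

BFS order: [5, 0, 2, 1, 4, 6, 3]


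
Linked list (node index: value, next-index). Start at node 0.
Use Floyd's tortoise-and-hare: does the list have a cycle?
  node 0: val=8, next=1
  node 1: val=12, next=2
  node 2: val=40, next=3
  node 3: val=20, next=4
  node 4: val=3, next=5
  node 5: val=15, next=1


Floyd's tortoise (slow, +1) and hare (fast, +2):
  init: slow=0, fast=0
  step 1: slow=1, fast=2
  step 2: slow=2, fast=4
  step 3: slow=3, fast=1
  step 4: slow=4, fast=3
  step 5: slow=5, fast=5
  slow == fast at node 5: cycle detected

Cycle: yes


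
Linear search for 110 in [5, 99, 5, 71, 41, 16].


i=0: 5!=110
i=1: 99!=110
i=2: 5!=110
i=3: 71!=110
i=4: 41!=110
i=5: 16!=110

Not found, 6 comps


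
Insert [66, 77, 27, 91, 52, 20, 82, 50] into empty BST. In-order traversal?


Insert 66: root
Insert 77: R from 66
Insert 27: L from 66
Insert 91: R from 66 -> R from 77
Insert 52: L from 66 -> R from 27
Insert 20: L from 66 -> L from 27
Insert 82: R from 66 -> R from 77 -> L from 91
Insert 50: L from 66 -> R from 27 -> L from 52

In-order: [20, 27, 50, 52, 66, 77, 82, 91]


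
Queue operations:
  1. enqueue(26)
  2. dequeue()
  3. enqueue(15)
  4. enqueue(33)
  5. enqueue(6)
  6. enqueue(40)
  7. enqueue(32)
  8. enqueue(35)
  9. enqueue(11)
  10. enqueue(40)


enqueue(26) -> [26]
dequeue()->26, []
enqueue(15) -> [15]
enqueue(33) -> [15, 33]
enqueue(6) -> [15, 33, 6]
enqueue(40) -> [15, 33, 6, 40]
enqueue(32) -> [15, 33, 6, 40, 32]
enqueue(35) -> [15, 33, 6, 40, 32, 35]
enqueue(11) -> [15, 33, 6, 40, 32, 35, 11]
enqueue(40) -> [15, 33, 6, 40, 32, 35, 11, 40]

Final queue: [15, 33, 6, 40, 32, 35, 11, 40]


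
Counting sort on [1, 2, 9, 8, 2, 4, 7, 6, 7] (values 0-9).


Input: [1, 2, 9, 8, 2, 4, 7, 6, 7]
Counts: [0, 1, 2, 0, 1, 0, 1, 2, 1, 1]

Sorted: [1, 2, 2, 4, 6, 7, 7, 8, 9]


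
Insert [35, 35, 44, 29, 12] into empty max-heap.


Insert 35: [35]
Insert 35: [35, 35]
Insert 44: [44, 35, 35]
Insert 29: [44, 35, 35, 29]
Insert 12: [44, 35, 35, 29, 12]

Final heap: [44, 35, 35, 29, 12]


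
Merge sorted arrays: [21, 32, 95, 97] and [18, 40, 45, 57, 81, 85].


Take 18 from B
Take 21 from A
Take 32 from A
Take 40 from B
Take 45 from B
Take 57 from B
Take 81 from B
Take 85 from B

Merged: [18, 21, 32, 40, 45, 57, 81, 85, 95, 97]


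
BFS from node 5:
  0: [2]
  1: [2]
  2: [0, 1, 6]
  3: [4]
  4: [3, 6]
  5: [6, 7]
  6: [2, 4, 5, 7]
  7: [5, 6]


Visit 5, enqueue [6, 7]
Visit 6, enqueue [2, 4]
Visit 7, enqueue []
Visit 2, enqueue [0, 1]
Visit 4, enqueue [3]
Visit 0, enqueue []
Visit 1, enqueue []
Visit 3, enqueue []

BFS order: [5, 6, 7, 2, 4, 0, 1, 3]


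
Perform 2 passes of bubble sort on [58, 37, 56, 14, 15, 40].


Initial: [58, 37, 56, 14, 15, 40]
Pass 1: [37, 56, 14, 15, 40, 58] (5 swaps)
Pass 2: [37, 14, 15, 40, 56, 58] (3 swaps)

After 2 passes: [37, 14, 15, 40, 56, 58]


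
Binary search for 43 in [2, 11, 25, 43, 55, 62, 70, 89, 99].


Step 1: lo=0, hi=8, mid=4, val=55
Step 2: lo=0, hi=3, mid=1, val=11
Step 3: lo=2, hi=3, mid=2, val=25
Step 4: lo=3, hi=3, mid=3, val=43

Found at index 3


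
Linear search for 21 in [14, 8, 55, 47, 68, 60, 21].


i=0: 14!=21
i=1: 8!=21
i=2: 55!=21
i=3: 47!=21
i=4: 68!=21
i=5: 60!=21
i=6: 21==21 found!

Found at 6, 7 comps


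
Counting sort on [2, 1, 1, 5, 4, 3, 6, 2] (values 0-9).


Input: [2, 1, 1, 5, 4, 3, 6, 2]
Counts: [0, 2, 2, 1, 1, 1, 1, 0, 0, 0]

Sorted: [1, 1, 2, 2, 3, 4, 5, 6]


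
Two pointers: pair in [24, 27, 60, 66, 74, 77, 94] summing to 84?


lo=0(24)+hi=6(94)=118
lo=0(24)+hi=5(77)=101
lo=0(24)+hi=4(74)=98
lo=0(24)+hi=3(66)=90
lo=0(24)+hi=2(60)=84

Yes: 24+60=84
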